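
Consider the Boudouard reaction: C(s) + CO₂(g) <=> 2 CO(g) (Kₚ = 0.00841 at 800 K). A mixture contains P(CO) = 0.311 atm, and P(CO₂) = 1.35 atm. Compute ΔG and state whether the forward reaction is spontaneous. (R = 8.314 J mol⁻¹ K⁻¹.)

(C is a pure solid — omitted from Qₚ.)
Qₚ = P(CO)² / P(CO₂) = (0.311)² / (1.35) = 0.0716
ΔG = RT ln(Qₚ/Kₚ) = (8.314 J mol⁻¹ K⁻¹)(800 K) × ln(0.0716/0.00841)
   = (6.651 kJ/mol)(2.142) = 14.2 kJ/mol
ΔG > 0, so the forward reaction is non-spontaneous (proceeds in reverse).

ΔG = 14.2 kJ/mol; the forward reaction is non-spontaneous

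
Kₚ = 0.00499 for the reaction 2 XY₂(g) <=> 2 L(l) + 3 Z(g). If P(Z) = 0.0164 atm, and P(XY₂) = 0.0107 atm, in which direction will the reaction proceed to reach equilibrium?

toward reactants

(L is a pure liquid — omitted from Qₚ.)
Qₚ = P(Z)³ / P(XY₂)² = (0.0164)³ / (0.0107)² = 0.0385
Qₚ = 0.0385 > Kₚ = 0.00499, so the reverse reaction proceeds.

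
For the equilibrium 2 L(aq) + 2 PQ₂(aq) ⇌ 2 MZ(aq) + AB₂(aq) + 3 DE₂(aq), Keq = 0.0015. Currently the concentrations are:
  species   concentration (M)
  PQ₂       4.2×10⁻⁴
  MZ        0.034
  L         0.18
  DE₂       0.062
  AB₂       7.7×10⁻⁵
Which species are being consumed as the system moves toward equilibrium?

MZ, AB₂, DE₂ (products)

Q = [MZ]²·[AB₂]·[DE₂]³ / ([L]²·[PQ₂]²) = (0.034)²·(7.7×10⁻⁵)·(0.062)³ / ((0.18)²·(4.2×10⁻⁴)²) = 0.0037
Q = 0.0037 > Keq = 0.0015: net reverse reaction.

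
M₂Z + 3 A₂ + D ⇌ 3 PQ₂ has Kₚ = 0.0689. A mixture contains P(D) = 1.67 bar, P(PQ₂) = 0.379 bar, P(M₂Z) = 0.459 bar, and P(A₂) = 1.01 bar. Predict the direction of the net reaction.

Qₚ = P(PQ₂)³ / (P(M₂Z)·P(A₂)³·P(D)) = (0.379)³ / ((0.459)·(1.01)³·(1.67)) = 0.0689
Qₚ = 0.0689 = Kₚ, so the system is already at equilibrium.

at equilibrium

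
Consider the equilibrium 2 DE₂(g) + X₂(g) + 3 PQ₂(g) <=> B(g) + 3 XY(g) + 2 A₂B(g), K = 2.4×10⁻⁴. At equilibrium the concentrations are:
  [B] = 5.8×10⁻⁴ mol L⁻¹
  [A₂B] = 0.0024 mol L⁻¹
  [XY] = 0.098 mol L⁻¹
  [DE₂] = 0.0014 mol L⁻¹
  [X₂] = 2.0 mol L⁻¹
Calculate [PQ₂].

At equilibrium, K = [B]·[XY]³·[A₂B]² / ([DE₂]²·[X₂]·[PQ₂]³) = 2.4×10⁻⁴.
(5.8×10⁻⁴)·(0.098)³·(0.0024)² / ((0.0014)²·(2.0)·([PQ₂])³) = 2.4×10⁻⁴
[PQ₂]³ = 0.00334 ⇒ [PQ₂] = 0.15 mol L⁻¹

[PQ₂] = 0.15 mol L⁻¹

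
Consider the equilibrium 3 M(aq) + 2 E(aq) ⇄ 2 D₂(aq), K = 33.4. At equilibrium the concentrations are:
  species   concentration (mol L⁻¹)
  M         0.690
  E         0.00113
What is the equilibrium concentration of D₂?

[D₂] = 0.00374 mol L⁻¹

At equilibrium, K = [D₂]² / ([M]³·[E]²) = 33.4.
([D₂])² / ((0.690)³·(0.00113)²) = 33.4
[D₂]² = 1.40×10⁻⁵ ⇒ [D₂] = 0.00374 mol L⁻¹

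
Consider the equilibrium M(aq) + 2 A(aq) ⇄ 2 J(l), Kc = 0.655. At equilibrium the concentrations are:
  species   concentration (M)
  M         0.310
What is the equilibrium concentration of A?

(J is a pure liquid — omitted from Kc.)
At equilibrium, Kc = 1 / ([M]·[A]²) = 0.655.
1 / ((0.310)·([A])²) = 0.655
[A]² = 4.92 ⇒ [A] = 2.22 M

[A] = 2.22 M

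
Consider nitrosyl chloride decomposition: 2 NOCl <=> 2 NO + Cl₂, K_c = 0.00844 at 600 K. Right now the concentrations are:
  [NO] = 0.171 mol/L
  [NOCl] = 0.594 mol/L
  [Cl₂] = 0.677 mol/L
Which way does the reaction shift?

reverse (toward reactants)

Q_c = [NO]²·[Cl₂] / [NOCl]² = (0.171)²·(0.677) / (0.594)² = 0.0561
Q_c = 0.0561 > K_c = 0.00844, so the reverse reaction proceeds.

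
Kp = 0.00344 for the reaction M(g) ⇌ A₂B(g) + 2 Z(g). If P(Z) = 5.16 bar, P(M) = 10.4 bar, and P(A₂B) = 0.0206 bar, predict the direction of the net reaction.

Qp = P(A₂B)·P(Z)² / P(M) = (0.0206)·(5.16)² / (10.4) = 0.0527
Qp = 0.0527 > Kp = 0.00344, so the reverse reaction proceeds.

toward reactants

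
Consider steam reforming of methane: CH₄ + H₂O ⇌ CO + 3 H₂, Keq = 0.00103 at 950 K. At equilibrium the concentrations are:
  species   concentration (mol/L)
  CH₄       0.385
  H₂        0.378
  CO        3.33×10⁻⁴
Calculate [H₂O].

[H₂O] = 0.0454 mol/L

At equilibrium, Keq = [CO]·[H₂]³ / ([CH₄]·[H₂O]) = 0.00103.
(3.33×10⁻⁴)·(0.378)³ / ((0.385)·([H₂O])) = 0.00103
[H₂O] = 0.0454 mol/L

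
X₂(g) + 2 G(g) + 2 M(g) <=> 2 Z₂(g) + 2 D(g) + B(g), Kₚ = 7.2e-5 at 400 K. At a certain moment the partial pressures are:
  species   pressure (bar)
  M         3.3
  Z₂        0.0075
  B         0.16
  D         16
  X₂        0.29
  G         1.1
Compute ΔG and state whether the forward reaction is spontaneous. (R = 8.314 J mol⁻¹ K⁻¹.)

ΔG = 7.07 kJ/mol; the forward reaction is non-spontaneous

Qₚ = P(Z₂)²·P(D)²·P(B) / (P(X₂)·P(G)²·P(M)²) = (0.0075)²·(16)²·(0.16) / ((0.29)·(1.1)²·(3.3)²) = 6.03e-4
ΔG = RT ln(Qₚ/Kₚ) = (8.314 J mol⁻¹ K⁻¹)(400 K) × ln(6.03e-4/7.2e-5)
   = (3.326 kJ/mol)(2.125) = 7.07 kJ/mol
ΔG > 0, so the forward reaction is non-spontaneous (proceeds in reverse).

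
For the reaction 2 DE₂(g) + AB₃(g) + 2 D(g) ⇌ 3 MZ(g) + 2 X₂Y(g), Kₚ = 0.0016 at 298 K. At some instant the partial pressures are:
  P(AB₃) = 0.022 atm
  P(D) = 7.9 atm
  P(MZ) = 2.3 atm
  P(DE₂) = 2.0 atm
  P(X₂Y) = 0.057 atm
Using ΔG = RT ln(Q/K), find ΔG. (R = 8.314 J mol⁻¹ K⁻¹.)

Qₚ = P(MZ)³·P(X₂Y)² / (P(DE₂)²·P(AB₃)·P(D)²) = (2.3)³·(0.057)² / ((2.0)²·(0.022)·(7.9)²) = 0.00720
ΔG = RT ln(Qₚ/Kₚ) = (8.314 J mol⁻¹ K⁻¹)(298 K) × ln(0.00720/0.0016)
   = (2.478 kJ/mol)(1.504) = 3.73 kJ/mol
ΔG > 0, so the forward reaction is non-spontaneous (proceeds in reverse).

ΔG = 3.73 kJ/mol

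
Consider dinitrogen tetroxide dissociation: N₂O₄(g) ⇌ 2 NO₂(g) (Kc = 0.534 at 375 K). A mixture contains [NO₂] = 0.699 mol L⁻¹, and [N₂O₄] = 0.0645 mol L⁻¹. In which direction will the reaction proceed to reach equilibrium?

to the left

Qc = [NO₂]² / [N₂O₄] = (0.699)² / (0.0645) = 7.58
Qc = 7.58 > Kc = 0.534, so the reverse reaction proceeds.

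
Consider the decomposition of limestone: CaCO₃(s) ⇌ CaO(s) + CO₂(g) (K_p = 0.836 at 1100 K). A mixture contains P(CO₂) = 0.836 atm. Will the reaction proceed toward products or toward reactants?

neither direction; the system is at equilibrium

(CaCO₃, CaO are pure solids — omitted from Q_p.)
Q_p = P(CO₂) = 0.836
Q_p = 0.836 = K_p, so the system is already at equilibrium.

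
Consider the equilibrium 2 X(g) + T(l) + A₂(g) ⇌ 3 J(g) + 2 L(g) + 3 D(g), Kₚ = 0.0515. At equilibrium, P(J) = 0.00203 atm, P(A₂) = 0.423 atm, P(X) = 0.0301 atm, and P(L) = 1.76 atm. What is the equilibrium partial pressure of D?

(T is a pure liquid — omitted from Kₚ.)
At equilibrium, Kₚ = P(J)³·P(L)²·P(D)³ / (P(X)²·P(A₂)) = 0.0515.
(0.00203)³·(1.76)²·(P(D))³ / ((0.0301)²·(0.423)) = 0.0515
P(D)³ = 762 ⇒ P(D) = 9.13 atm

P(D) = 9.13 atm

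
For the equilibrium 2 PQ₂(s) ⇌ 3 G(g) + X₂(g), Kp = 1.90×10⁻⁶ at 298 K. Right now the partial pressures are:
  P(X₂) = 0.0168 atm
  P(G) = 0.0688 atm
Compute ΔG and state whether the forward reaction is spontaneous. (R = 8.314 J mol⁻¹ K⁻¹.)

(PQ₂ is a pure solid — omitted from Qp.)
Qp = P(G)³·P(X₂) = (0.0688)³·(0.0168) = 5.47×10⁻⁶
ΔG = RT ln(Qp/Kp) = (8.314 J mol⁻¹ K⁻¹)(298 K) × ln(5.47×10⁻⁶/1.90×10⁻⁶)
   = (2.478 kJ/mol)(1.057) = 2.62 kJ/mol
ΔG > 0, so the forward reaction is non-spontaneous (proceeds in reverse).

ΔG = 2.62 kJ/mol; the forward reaction is non-spontaneous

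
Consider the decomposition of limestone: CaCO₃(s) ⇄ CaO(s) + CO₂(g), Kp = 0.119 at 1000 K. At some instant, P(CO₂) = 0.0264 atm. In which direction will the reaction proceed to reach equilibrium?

to the right

(CaCO₃, CaO are pure solids — omitted from Qp.)
Qp = P(CO₂) = 0.0264
Qp = 0.0264 < Kp = 0.119, so the forward reaction proceeds.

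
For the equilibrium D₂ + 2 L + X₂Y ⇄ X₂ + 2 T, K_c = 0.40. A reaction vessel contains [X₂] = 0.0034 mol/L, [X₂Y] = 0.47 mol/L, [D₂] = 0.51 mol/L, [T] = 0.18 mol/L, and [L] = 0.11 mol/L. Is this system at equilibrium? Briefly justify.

Q_c = [X₂]·[T]² / ([D₂]·[L]²·[X₂Y]) = (0.0034)·(0.18)² / ((0.51)·(0.11)²·(0.47)) = 0.038
Q_c = 0.038 < K_c = 0.40: net forward reaction.

no; Q < K, reaction proceeds forward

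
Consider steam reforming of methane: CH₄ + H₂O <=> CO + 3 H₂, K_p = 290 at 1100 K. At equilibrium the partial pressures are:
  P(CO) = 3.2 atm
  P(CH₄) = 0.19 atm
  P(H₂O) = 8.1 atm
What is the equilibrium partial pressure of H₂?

P(H₂) = 5.2 atm

At equilibrium, K_p = P(CO)·P(H₂)³ / (P(CH₄)·P(H₂O)) = 290.
(3.2)·(P(H₂))³ / ((0.19)·(8.1)) = 290
P(H₂)³ = 139 ⇒ P(H₂) = 5.2 atm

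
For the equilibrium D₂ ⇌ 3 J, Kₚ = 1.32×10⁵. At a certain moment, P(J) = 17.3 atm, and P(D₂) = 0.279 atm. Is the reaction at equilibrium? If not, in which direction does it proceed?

to the right

Qₚ = P(J)³ / P(D₂) = (17.3)³ / (0.279) = 18600
Qₚ = 18600 < Kₚ = 1.32×10⁵, so the forward reaction proceeds.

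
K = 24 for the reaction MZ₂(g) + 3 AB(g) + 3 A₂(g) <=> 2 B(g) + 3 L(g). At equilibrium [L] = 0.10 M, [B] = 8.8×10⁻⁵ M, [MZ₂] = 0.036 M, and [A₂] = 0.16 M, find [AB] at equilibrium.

[AB] = 0.0013 M

At equilibrium, K = [B]²·[L]³ / ([MZ₂]·[AB]³·[A₂]³) = 24.
(8.8×10⁻⁵)²·(0.10)³ / ((0.036)·([AB])³·(0.16)³) = 24
[AB]³ = 2.19×10⁻⁹ ⇒ [AB] = 0.0013 M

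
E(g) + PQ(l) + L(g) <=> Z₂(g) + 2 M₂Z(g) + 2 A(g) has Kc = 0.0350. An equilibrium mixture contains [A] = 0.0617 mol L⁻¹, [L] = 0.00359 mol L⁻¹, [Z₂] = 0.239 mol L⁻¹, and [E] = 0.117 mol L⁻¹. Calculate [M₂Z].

(PQ is a pure liquid — omitted from Kc.)
At equilibrium, Kc = [Z₂]·[M₂Z]²·[A]² / ([E]·[L]) = 0.0350.
(0.239)·([M₂Z])²·(0.0617)² / ((0.117)·(0.00359)) = 0.0350
[M₂Z]² = 0.0162 ⇒ [M₂Z] = 0.127 mol L⁻¹

[M₂Z] = 0.127 mol L⁻¹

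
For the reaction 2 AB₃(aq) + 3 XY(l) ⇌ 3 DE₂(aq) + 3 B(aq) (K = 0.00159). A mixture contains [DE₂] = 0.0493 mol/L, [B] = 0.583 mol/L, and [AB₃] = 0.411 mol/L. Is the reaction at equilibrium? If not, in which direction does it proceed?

(XY is a pure liquid — omitted from Q.)
Q = [DE₂]³·[B]³ / [AB₃]² = (0.0493)³·(0.583)³ / (0.411)² = 1.41×10⁻⁴
Q = 1.41×10⁻⁴ < K = 0.00159, so the forward reaction proceeds.

forward (toward products)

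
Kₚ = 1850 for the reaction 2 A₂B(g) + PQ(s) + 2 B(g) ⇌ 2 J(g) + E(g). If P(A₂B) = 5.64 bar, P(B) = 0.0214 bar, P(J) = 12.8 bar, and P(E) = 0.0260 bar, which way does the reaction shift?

(PQ is a pure solid — omitted from Qₚ.)
Qₚ = P(J)²·P(E) / (P(A₂B)²·P(B)²) = (12.8)²·(0.0260) / ((5.64)²·(0.0214)²) = 292
Qₚ = 292 < Kₚ = 1850, so the forward reaction proceeds.

forward (toward products)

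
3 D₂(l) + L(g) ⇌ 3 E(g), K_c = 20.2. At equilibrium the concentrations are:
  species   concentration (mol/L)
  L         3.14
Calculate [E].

(D₂ is a pure liquid — omitted from K_c.)
At equilibrium, K_c = [E]³ / [L] = 20.2.
([E])³ / (3.14) = 20.2
[E]³ = 63.4 ⇒ [E] = 3.99 mol/L

[E] = 3.99 mol/L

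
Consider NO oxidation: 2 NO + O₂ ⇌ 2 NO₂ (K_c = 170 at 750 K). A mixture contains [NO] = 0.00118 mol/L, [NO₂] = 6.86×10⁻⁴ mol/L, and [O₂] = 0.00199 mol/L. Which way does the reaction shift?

at equilibrium

Q_c = [NO₂]² / ([NO]²·[O₂]) = (6.86×10⁻⁴)² / ((0.00118)²·(0.00199)) = 170
Q_c = 170 = K_c, so the system is already at equilibrium.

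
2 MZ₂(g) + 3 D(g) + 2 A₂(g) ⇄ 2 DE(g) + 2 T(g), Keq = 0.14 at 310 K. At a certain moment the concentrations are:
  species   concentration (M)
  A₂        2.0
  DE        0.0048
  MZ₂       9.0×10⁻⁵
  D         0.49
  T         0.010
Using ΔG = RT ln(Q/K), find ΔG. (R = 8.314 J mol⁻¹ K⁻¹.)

ΔG = 3.77 kJ/mol

Q = [DE]²·[T]² / ([MZ₂]²·[D]³·[A₂]²) = (0.0048)²·(0.010)² / ((9.0×10⁻⁵)²·(0.49)³·(2.0)²) = 0.604
ΔG = RT ln(Q/Keq) = (8.314 J mol⁻¹ K⁻¹)(310 K) × ln(0.604/0.14)
   = (2.577 kJ/mol)(1.462) = 3.77 kJ/mol
ΔG > 0, so the forward reaction is non-spontaneous (proceeds in reverse).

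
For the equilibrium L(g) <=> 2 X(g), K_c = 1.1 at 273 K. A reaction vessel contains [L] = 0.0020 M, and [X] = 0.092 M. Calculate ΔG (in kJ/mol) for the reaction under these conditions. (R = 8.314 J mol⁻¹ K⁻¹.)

Q_c = [X]² / [L] = (0.092)² / (0.0020) = 4.23
ΔG = RT ln(Q_c/K_c) = (8.314 J mol⁻¹ K⁻¹)(273 K) × ln(4.23/1.1)
   = (2.270 kJ/mol)(1.347) = 3.06 kJ/mol
ΔG > 0, so the forward reaction is non-spontaneous (proceeds in reverse).

ΔG = 3.06 kJ/mol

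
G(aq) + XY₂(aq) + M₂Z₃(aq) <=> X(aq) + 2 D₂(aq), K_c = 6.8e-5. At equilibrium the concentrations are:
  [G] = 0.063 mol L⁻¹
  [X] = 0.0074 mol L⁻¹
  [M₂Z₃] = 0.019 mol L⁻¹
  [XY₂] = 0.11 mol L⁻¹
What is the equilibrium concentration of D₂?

[D₂] = 0.0011 mol L⁻¹

At equilibrium, K_c = [X]·[D₂]² / ([G]·[XY₂]·[M₂Z₃]) = 6.8e-5.
(0.0074)·([D₂])² / ((0.063)·(0.11)·(0.019)) = 6.8e-5
[D₂]² = 1.21e-6 ⇒ [D₂] = 0.0011 mol L⁻¹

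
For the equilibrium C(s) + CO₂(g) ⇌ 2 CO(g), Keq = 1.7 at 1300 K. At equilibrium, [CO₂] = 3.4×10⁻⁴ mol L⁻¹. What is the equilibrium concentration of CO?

(C is a pure solid — omitted from Keq.)
At equilibrium, Keq = [CO]² / [CO₂] = 1.7.
([CO])² / (3.4×10⁻⁴) = 1.7
[CO]² = 5.78×10⁻⁴ ⇒ [CO] = 0.024 mol L⁻¹

[CO] = 0.024 mol L⁻¹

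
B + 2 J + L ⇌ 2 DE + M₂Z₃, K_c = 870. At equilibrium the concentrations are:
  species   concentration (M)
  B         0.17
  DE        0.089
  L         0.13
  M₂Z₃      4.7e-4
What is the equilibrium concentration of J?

At equilibrium, K_c = [DE]²·[M₂Z₃] / ([B]·[J]²·[L]) = 870.
(0.089)²·(4.7e-4) / ((0.17)·([J])²·(0.13)) = 870
[J]² = 1.94e-7 ⇒ [J] = 4.4e-4 M

[J] = 4.4e-4 M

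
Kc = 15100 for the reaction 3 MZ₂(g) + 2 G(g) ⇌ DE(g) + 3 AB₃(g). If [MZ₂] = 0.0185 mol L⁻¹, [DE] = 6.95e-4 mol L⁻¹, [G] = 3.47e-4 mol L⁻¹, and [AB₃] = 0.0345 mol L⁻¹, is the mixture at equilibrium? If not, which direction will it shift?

Qc = [DE]·[AB₃]³ / ([MZ₂]³·[G]²) = (6.95e-4)·(0.0345)³ / ((0.0185)³·(3.47e-4)²) = 37400
Qc = 37400 > Kc = 15100: net reverse reaction.

no; Q > K, reaction proceeds in reverse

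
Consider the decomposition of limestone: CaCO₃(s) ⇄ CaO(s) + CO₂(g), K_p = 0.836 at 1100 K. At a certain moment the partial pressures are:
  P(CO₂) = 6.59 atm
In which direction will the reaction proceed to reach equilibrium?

(CaCO₃, CaO are pure solids — omitted from Q_p.)
Q_p = P(CO₂) = 6.59
Q_p = 6.59 > K_p = 0.836, so the reverse reaction proceeds.

to the left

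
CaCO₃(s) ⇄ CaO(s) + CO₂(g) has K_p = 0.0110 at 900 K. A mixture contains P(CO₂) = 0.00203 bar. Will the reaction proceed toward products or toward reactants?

(CaCO₃, CaO are pure solids — omitted from Q_p.)
Q_p = P(CO₂) = 0.00203
Q_p = 0.00203 < K_p = 0.0110, so the forward reaction proceeds.

forward (toward products)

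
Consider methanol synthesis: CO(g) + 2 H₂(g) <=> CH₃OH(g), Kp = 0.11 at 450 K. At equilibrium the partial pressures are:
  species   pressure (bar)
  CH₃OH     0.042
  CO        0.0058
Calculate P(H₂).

P(H₂) = 8.1 bar

At equilibrium, Kp = P(CH₃OH) / (P(CO)·P(H₂)²) = 0.11.
(0.042) / ((0.0058)·(P(H₂))²) = 0.11
P(H₂)² = 65.8 ⇒ P(H₂) = 8.1 bar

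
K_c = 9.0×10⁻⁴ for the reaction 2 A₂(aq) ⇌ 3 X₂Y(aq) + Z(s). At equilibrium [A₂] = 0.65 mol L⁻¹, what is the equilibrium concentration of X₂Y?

[X₂Y] = 0.072 mol L⁻¹

(Z is a pure solid — omitted from K_c.)
At equilibrium, K_c = [X₂Y]³ / [A₂]² = 9.0×10⁻⁴.
([X₂Y])³ / (0.65)² = 9.0×10⁻⁴
[X₂Y]³ = 3.80×10⁻⁴ ⇒ [X₂Y] = 0.072 mol L⁻¹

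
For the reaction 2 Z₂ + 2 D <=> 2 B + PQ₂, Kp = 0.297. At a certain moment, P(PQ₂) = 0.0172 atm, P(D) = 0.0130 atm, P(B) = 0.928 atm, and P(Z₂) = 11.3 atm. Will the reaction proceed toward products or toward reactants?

toward reactants

Qp = P(B)²·P(PQ₂) / (P(Z₂)²·P(D)²) = (0.928)²·(0.0172) / ((11.3)²·(0.0130)²) = 0.686
Qp = 0.686 > Kp = 0.297, so the reverse reaction proceeds.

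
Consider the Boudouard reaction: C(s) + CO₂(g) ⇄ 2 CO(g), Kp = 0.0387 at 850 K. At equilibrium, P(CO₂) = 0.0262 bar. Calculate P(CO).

P(CO) = 0.0318 bar

(C is a pure solid — omitted from Kp.)
At equilibrium, Kp = P(CO)² / P(CO₂) = 0.0387.
(P(CO))² / (0.0262) = 0.0387
P(CO)² = 0.00101 ⇒ P(CO) = 0.0318 bar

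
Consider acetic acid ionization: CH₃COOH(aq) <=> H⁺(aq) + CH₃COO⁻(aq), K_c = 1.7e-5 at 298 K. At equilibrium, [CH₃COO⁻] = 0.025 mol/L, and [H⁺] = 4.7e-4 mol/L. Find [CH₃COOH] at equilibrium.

At equilibrium, K_c = [H⁺]·[CH₃COO⁻] / [CH₃COOH] = 1.7e-5.
(4.7e-4)·(0.025) / ([CH₃COOH]) = 1.7e-5
[CH₃COOH] = 0.691 = 0.69 mol/L

[CH₃COOH] = 0.69 mol/L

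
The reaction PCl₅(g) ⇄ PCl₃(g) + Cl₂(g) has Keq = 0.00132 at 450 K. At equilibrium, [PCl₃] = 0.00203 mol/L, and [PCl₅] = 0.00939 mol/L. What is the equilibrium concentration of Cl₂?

At equilibrium, Keq = [PCl₃]·[Cl₂] / [PCl₅] = 0.00132.
(0.00203)·([Cl₂]) / (0.00939) = 0.00132
[Cl₂] = 0.00611 mol/L

[Cl₂] = 0.00611 mol/L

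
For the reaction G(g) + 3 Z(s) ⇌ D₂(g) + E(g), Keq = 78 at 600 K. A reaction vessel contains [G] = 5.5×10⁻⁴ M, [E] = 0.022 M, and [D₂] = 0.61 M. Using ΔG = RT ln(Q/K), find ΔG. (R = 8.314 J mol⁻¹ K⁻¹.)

(Z is a pure solid — omitted from Q.)
Q = [D₂]·[E] / [G] = (0.61)·(0.022) / (5.5×10⁻⁴) = 24.4
ΔG = RT ln(Q/Keq) = (8.314 J mol⁻¹ K⁻¹)(600 K) × ln(24.4/78)
   = (4.988 kJ/mol)(-1.162) = -5.80 kJ/mol
ΔG < 0, so the forward reaction is spontaneous (proceeds forward).

ΔG = -5.80 kJ/mol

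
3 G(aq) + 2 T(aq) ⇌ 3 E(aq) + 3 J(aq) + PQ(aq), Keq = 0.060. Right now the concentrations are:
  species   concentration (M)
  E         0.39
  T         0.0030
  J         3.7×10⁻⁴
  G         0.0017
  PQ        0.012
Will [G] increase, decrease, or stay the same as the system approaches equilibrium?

increase

Q = [E]³·[J]³·[PQ] / ([G]³·[T]²) = (0.39)³·(3.7×10⁻⁴)³·(0.012) / ((0.0017)³·(0.0030)²) = 0.82
Q = 0.82 > Keq = 0.060: net reverse reaction.
G is a reactant, so it increases.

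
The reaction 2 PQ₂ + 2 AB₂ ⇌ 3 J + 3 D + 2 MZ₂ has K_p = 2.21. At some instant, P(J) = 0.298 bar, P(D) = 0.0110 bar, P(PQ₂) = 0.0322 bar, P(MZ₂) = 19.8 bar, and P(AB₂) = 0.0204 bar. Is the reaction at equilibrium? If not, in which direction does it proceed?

Q_p = P(J)³·P(D)³·P(MZ₂)² / (P(PQ₂)²·P(AB₂)²) = (0.298)³·(0.0110)³·(19.8)² / ((0.0322)²·(0.0204)²) = 32.0
Q_p = 32.0 > K_p = 2.21, so the reverse reaction proceeds.

in the reverse direction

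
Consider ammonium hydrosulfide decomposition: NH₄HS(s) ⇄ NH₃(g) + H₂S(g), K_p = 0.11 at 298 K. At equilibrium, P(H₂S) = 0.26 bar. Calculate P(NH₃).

(NH₄HS is a pure solid — omitted from K_p.)
At equilibrium, K_p = P(NH₃)·P(H₂S) = 0.11.
(P(NH₃))·(0.26) = 0.11
P(NH₃) = 0.423 = 0.42 bar

P(NH₃) = 0.42 bar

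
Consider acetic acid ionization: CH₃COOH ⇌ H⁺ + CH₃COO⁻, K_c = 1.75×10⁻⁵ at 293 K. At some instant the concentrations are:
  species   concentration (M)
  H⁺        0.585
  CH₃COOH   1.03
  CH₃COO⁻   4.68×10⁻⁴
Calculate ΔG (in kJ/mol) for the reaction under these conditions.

ΔG = 6.63 kJ/mol

Q_c = [H⁺]·[CH₃COO⁻] / [CH₃COOH] = (0.585)·(4.68×10⁻⁴) / (1.03) = 2.66×10⁻⁴
ΔG = RT ln(Q_c/K_c) = (8.314 J mol⁻¹ K⁻¹)(293 K) × ln(2.66×10⁻⁴/1.75×10⁻⁵)
   = (2.436 kJ/mol)(2.721) = 6.63 kJ/mol
ΔG > 0, so the forward reaction is non-spontaneous (proceeds in reverse).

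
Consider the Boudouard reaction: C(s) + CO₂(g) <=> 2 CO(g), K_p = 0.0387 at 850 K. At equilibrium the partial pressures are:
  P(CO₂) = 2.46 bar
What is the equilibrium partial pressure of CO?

(C is a pure solid — omitted from K_p.)
At equilibrium, K_p = P(CO)² / P(CO₂) = 0.0387.
(P(CO))² / (2.46) = 0.0387
P(CO)² = 0.0952 ⇒ P(CO) = 0.309 bar

P(CO) = 0.309 bar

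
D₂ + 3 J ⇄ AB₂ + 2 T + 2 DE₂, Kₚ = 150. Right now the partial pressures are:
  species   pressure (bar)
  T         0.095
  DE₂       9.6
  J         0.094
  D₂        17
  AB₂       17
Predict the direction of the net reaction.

Qₚ = P(AB₂)·P(T)²·P(DE₂)² / (P(D₂)·P(J)³) = (17)·(0.095)²·(9.6)² / ((17)·(0.094)³) = 1000
Qₚ = 1000 > Kₚ = 150, so the reverse reaction proceeds.

toward reactants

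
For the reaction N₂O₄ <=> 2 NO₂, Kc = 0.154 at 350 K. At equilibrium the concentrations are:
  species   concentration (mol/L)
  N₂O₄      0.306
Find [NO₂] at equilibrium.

[NO₂] = 0.217 mol/L

At equilibrium, Kc = [NO₂]² / [N₂O₄] = 0.154.
([NO₂])² / (0.306) = 0.154
[NO₂]² = 0.0471 ⇒ [NO₂] = 0.217 mol/L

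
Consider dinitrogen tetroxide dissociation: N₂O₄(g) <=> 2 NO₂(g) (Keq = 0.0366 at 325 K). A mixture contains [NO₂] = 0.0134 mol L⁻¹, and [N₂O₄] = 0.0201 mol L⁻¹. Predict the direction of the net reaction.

forward (toward products)

Q = [NO₂]² / [N₂O₄] = (0.0134)² / (0.0201) = 0.00893
Q = 0.00893 < Keq = 0.0366, so the forward reaction proceeds.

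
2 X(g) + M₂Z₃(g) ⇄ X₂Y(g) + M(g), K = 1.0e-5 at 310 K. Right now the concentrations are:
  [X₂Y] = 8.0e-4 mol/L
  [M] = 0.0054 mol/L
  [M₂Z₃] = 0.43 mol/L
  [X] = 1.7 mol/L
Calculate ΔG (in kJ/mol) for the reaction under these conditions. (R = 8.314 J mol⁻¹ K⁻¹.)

ΔG = -2.72 kJ/mol

Q = [X₂Y]·[M] / ([X]²·[M₂Z₃]) = (8.0e-4)·(0.0054) / ((1.7)²·(0.43)) = 3.48e-6
ΔG = RT ln(Q/K) = (8.314 J mol⁻¹ K⁻¹)(310 K) × ln(3.48e-6/1.0e-5)
   = (2.577 kJ/mol)(-1.056) = -2.72 kJ/mol
ΔG < 0, so the forward reaction is spontaneous (proceeds forward).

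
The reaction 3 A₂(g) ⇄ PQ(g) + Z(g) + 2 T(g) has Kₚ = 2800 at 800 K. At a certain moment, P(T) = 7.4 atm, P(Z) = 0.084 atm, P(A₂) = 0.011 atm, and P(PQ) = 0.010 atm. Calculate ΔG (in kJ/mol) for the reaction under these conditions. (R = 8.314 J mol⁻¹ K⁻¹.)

ΔG = 16.7 kJ/mol

Qₚ = P(PQ)·P(Z)·P(T)² / P(A₂)³ = (0.010)·(0.084)·(7.4)² / (0.011)³ = 34600
ΔG = RT ln(Qₚ/Kₚ) = (8.314 J mol⁻¹ K⁻¹)(800 K) × ln(34600/2800)
   = (6.651 kJ/mol)(2.514) = 16.7 kJ/mol
ΔG > 0, so the forward reaction is non-spontaneous (proceeds in reverse).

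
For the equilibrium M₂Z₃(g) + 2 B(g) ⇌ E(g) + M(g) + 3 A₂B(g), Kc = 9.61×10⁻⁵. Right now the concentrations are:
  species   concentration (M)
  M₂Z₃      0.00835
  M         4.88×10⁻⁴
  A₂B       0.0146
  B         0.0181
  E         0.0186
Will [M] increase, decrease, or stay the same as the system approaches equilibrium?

increase

Qc = [E]·[M]·[A₂B]³ / ([M₂Z₃]·[B]²) = (0.0186)·(4.88×10⁻⁴)·(0.0146)³ / ((0.00835)·(0.0181)²) = 1.03×10⁻⁵
Qc = 1.03×10⁻⁵ < Kc = 9.61×10⁻⁵: net forward reaction.
M is a product, so it increases.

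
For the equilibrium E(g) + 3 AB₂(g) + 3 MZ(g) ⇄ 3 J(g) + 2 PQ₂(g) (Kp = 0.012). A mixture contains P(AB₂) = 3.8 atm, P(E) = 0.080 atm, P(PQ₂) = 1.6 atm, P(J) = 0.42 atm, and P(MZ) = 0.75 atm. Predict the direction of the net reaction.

Qp = P(J)³·P(PQ₂)² / (P(E)·P(AB₂)³·P(MZ)³) = (0.42)³·(1.6)² / ((0.080)·(3.8)³·(0.75)³) = 0.10
Qp = 0.10 > Kp = 0.012, so the reverse reaction proceeds.

in the reverse direction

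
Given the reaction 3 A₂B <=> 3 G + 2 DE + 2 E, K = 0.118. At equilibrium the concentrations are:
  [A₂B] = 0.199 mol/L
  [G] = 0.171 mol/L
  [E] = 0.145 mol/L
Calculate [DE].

At equilibrium, K = [G]³·[DE]²·[E]² / [A₂B]³ = 0.118.
(0.171)³·([DE])²·(0.145)² / (0.199)³ = 0.118
[DE]² = 8.85 ⇒ [DE] = 2.97 mol/L

[DE] = 2.97 mol/L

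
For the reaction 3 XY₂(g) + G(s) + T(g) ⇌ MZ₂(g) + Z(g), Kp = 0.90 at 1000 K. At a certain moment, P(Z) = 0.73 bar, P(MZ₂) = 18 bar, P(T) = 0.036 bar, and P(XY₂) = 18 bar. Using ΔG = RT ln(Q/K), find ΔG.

(G is a pure solid — omitted from Qp.)
Qp = P(MZ₂)·P(Z) / (P(XY₂)³·P(T)) = (18)·(0.73) / ((18)³·(0.036)) = 0.0626
ΔG = RT ln(Qp/Kp) = (8.314 J mol⁻¹ K⁻¹)(1000 K) × ln(0.0626/0.90)
   = (8.314 kJ/mol)(-2.666) = -22.2 kJ/mol
ΔG < 0, so the forward reaction is spontaneous (proceeds forward).

ΔG = -22.2 kJ/mol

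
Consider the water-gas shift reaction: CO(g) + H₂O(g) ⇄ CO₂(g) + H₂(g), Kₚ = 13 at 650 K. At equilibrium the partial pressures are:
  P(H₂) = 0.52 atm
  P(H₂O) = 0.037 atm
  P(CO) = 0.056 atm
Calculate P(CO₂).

At equilibrium, Kₚ = P(CO₂)·P(H₂) / (P(CO)·P(H₂O)) = 13.
(P(CO₂))·(0.52) / ((0.056)·(0.037)) = 13
P(CO₂) = 0.0518 = 0.052 atm

P(CO₂) = 0.052 atm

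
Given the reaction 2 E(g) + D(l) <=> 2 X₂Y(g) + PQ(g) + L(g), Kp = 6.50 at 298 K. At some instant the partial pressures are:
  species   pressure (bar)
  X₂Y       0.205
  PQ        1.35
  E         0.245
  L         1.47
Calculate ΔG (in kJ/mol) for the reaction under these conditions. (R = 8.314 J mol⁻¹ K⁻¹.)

(D is a pure liquid — omitted from Qp.)
Qp = P(X₂Y)²·P(PQ)·P(L) / P(E)² = (0.205)²·(1.35)·(1.47) / (0.245)² = 1.39
ΔG = RT ln(Qp/Kp) = (8.314 J mol⁻¹ K⁻¹)(298 K) × ln(1.39/6.50)
   = (2.478 kJ/mol)(-1.542) = -3.82 kJ/mol
ΔG < 0, so the forward reaction is spontaneous (proceeds forward).

ΔG = -3.82 kJ/mol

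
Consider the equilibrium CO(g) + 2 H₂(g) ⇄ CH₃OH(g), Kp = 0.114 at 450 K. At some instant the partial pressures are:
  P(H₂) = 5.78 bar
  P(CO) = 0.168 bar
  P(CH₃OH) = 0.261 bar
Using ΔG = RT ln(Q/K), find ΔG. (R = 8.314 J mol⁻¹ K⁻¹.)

Qp = P(CH₃OH) / (P(CO)·P(H₂)²) = (0.261) / ((0.168)·(5.78)²) = 0.0465
ΔG = RT ln(Qp/Kp) = (8.314 J mol⁻¹ K⁻¹)(450 K) × ln(0.0465/0.114)
   = (3.741 kJ/mol)(-0.8967) = -3.35 kJ/mol
ΔG < 0, so the forward reaction is spontaneous (proceeds forward).

ΔG = -3.35 kJ/mol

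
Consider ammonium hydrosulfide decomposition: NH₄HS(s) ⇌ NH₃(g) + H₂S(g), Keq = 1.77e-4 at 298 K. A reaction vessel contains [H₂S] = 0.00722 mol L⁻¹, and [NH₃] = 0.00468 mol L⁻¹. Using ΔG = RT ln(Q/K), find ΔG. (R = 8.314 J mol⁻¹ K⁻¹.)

ΔG = -4.10 kJ/mol

(NH₄HS is a pure solid — omitted from Q.)
Q = [NH₃]·[H₂S] = (0.00468)·(0.00722) = 3.38e-5
ΔG = RT ln(Q/Keq) = (8.314 J mol⁻¹ K⁻¹)(298 K) × ln(3.38e-5/1.77e-4)
   = (2.478 kJ/mol)(-1.656) = -4.10 kJ/mol
ΔG < 0, so the forward reaction is spontaneous (proceeds forward).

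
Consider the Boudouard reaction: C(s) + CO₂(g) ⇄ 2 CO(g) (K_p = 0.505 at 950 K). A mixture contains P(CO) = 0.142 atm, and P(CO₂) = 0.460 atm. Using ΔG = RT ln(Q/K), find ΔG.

(C is a pure solid — omitted from Q_p.)
Q_p = P(CO)² / P(CO₂) = (0.142)² / (0.460) = 0.0438
ΔG = RT ln(Q_p/K_p) = (8.314 J mol⁻¹ K⁻¹)(950 K) × ln(0.0438/0.505)
   = (7.898 kJ/mol)(-2.445) = -19.3 kJ/mol
ΔG < 0, so the forward reaction is spontaneous (proceeds forward).

ΔG = -19.3 kJ/mol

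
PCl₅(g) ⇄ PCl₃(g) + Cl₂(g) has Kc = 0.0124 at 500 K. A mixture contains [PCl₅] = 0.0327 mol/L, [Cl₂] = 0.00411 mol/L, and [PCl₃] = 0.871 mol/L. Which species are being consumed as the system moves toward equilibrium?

PCl₃, Cl₂ (products)

Qc = [PCl₃]·[Cl₂] / [PCl₅] = (0.871)·(0.00411) / (0.0327) = 0.109
Qc = 0.109 > Kc = 0.0124: net reverse reaction.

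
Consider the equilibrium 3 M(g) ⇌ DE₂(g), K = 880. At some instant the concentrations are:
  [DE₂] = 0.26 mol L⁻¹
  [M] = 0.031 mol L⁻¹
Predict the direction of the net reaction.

to the left

Q = [DE₂] / [M]³ = (0.26) / (0.031)³ = 8700
Q = 8700 > K = 880, so the reverse reaction proceeds.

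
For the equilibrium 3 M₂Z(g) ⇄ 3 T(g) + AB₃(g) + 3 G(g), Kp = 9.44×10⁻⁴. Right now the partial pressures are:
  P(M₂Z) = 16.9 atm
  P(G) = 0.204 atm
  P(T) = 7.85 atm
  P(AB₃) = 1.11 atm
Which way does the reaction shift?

Qp = P(T)³·P(AB₃)·P(G)³ / P(M₂Z)³ = (7.85)³·(1.11)·(0.204)³ / (16.9)³ = 9.44×10⁻⁴
Qp = 9.44×10⁻⁴ = Kp, so the system is already at equilibrium.

neither direction; the system is at equilibrium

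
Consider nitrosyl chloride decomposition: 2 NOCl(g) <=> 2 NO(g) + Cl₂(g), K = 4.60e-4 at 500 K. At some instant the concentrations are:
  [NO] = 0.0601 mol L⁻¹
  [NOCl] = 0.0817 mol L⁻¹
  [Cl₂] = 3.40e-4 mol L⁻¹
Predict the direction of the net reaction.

in the forward direction

Q = [NO]²·[Cl₂] / [NOCl]² = (0.0601)²·(3.40e-4) / (0.0817)² = 1.84e-4
Q = 1.84e-4 < K = 4.60e-4, so the forward reaction proceeds.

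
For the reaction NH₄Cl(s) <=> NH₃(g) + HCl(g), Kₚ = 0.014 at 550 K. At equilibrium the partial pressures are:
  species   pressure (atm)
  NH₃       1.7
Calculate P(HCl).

P(HCl) = 0.0082 atm

(NH₄Cl is a pure solid — omitted from Kₚ.)
At equilibrium, Kₚ = P(NH₃)·P(HCl) = 0.014.
(1.7)·(P(HCl)) = 0.014
P(HCl) = 0.00824 = 0.0082 atm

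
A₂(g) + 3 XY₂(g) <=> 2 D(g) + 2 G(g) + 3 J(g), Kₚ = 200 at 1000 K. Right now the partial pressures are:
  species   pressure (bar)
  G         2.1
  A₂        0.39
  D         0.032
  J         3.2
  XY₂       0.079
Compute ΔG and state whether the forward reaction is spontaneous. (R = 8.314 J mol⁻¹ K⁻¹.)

ΔG = 11.2 kJ/mol; the forward reaction is non-spontaneous

Qₚ = P(D)²·P(G)²·P(J)³ / (P(A₂)·P(XY₂)³) = (0.032)²·(2.1)²·(3.2)³ / ((0.39)·(0.079)³) = 770
ΔG = RT ln(Qₚ/Kₚ) = (8.314 J mol⁻¹ K⁻¹)(1000 K) × ln(770/200)
   = (8.314 kJ/mol)(1.348) = 11.2 kJ/mol
ΔG > 0, so the forward reaction is non-spontaneous (proceeds in reverse).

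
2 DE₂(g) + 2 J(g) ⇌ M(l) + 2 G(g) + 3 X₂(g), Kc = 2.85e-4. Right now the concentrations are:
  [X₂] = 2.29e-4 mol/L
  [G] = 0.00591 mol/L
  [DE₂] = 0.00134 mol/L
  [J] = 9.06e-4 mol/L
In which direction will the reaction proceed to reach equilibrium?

no net change (already at equilibrium)

(M is a pure liquid — omitted from Qc.)
Qc = [G]²·[X₂]³ / ([DE₂]²·[J]²) = (0.00591)²·(2.29e-4)³ / ((0.00134)²·(9.06e-4)²) = 2.85e-4
Qc = 2.85e-4 = Kc, so the system is already at equilibrium.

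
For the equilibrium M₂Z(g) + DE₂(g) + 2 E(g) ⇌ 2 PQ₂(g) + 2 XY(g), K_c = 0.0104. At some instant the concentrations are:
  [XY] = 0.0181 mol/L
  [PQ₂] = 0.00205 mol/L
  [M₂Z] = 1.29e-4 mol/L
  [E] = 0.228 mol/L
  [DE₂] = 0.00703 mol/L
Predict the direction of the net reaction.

Q_c = [PQ₂]²·[XY]² / ([M₂Z]·[DE₂]·[E]²) = (0.00205)²·(0.0181)² / ((1.29e-4)·(0.00703)·(0.228)²) = 0.0292
Q_c = 0.0292 > K_c = 0.0104, so the reverse reaction proceeds.

to the left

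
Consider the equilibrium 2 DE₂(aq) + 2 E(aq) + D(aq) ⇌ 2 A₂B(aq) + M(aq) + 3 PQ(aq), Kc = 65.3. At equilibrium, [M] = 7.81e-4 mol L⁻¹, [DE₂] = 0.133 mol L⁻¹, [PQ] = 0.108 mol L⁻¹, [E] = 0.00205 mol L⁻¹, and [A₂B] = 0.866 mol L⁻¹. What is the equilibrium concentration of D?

[D] = 0.152 mol L⁻¹

At equilibrium, Kc = [A₂B]²·[M]·[PQ]³ / ([DE₂]²·[E]²·[D]) = 65.3.
(0.866)²·(7.81e-4)·(0.108)³ / ((0.133)²·(0.00205)²·([D])) = 65.3
[D] = 0.152 mol L⁻¹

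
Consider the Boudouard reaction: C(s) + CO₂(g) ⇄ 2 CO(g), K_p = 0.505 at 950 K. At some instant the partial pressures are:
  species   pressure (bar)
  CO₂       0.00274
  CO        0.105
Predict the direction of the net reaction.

(C is a pure solid — omitted from Q_p.)
Q_p = P(CO)² / P(CO₂) = (0.105)² / (0.00274) = 4.02
Q_p = 4.02 > K_p = 0.505, so the reverse reaction proceeds.

in the reverse direction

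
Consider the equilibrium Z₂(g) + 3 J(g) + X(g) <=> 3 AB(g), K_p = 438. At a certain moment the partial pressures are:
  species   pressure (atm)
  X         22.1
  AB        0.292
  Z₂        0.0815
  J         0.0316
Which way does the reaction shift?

Q_p = P(AB)³ / (P(Z₂)·P(J)³·P(X)) = (0.292)³ / ((0.0815)·(0.0316)³·(22.1)) = 438
Q_p = 438 = K_p, so the system is already at equilibrium.

at equilibrium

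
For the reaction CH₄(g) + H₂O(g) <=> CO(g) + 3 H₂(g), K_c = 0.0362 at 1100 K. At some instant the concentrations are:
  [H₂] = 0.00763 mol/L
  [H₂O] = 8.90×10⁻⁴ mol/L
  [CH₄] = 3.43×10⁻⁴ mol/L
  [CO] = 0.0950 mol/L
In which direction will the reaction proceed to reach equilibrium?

in the reverse direction

Q_c = [CO]·[H₂]³ / ([CH₄]·[H₂O]) = (0.0950)·(0.00763)³ / ((3.43×10⁻⁴)·(8.90×10⁻⁴)) = 0.138
Q_c = 0.138 > K_c = 0.0362, so the reverse reaction proceeds.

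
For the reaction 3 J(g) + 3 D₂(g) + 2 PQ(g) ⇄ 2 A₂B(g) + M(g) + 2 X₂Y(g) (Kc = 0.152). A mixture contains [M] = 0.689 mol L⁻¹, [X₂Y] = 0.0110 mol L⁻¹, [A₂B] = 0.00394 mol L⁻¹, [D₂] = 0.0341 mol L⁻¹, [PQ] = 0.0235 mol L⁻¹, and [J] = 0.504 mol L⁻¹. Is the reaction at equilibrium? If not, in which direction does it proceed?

in the reverse direction

Qc = [A₂B]²·[M]·[X₂Y]² / ([J]³·[D₂]³·[PQ]²) = (0.00394)²·(0.689)·(0.0110)² / ((0.504)³·(0.0341)³·(0.0235)²) = 0.462
Qc = 0.462 > Kc = 0.152, so the reverse reaction proceeds.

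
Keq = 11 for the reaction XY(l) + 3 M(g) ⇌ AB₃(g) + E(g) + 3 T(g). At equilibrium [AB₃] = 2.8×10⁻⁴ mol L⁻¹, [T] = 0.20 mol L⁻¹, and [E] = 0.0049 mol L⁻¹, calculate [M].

(XY is a pure liquid — omitted from Keq.)
At equilibrium, Keq = [AB₃]·[E]·[T]³ / [M]³ = 11.
(2.8×10⁻⁴)·(0.0049)·(0.20)³ / ([M])³ = 11
[M]³ = 9.98×10⁻¹⁰ ⇒ [M] = 0.0010 mol L⁻¹

[M] = 0.0010 mol L⁻¹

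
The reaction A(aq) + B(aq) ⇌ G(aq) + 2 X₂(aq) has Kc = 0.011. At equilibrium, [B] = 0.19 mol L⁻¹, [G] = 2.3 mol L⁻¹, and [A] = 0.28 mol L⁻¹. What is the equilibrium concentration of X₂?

[X₂] = 0.016 mol L⁻¹

At equilibrium, Kc = [G]·[X₂]² / ([A]·[B]) = 0.011.
(2.3)·([X₂])² / ((0.28)·(0.19)) = 0.011
[X₂]² = 2.54×10⁻⁴ ⇒ [X₂] = 0.016 mol L⁻¹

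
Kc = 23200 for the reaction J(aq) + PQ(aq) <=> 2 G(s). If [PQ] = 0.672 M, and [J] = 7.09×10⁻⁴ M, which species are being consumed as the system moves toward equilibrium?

(G is a pure solid — omitted from Qc.)
Qc = 1 / ([J]·[PQ]) = 1 / ((7.09×10⁻⁴)·(0.672)) = 2100
Qc = 2100 < Kc = 23200: net forward reaction.

J, PQ (reactants)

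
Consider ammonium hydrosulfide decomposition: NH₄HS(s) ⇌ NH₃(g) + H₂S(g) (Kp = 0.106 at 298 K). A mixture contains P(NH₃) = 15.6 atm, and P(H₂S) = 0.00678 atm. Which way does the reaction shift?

(NH₄HS is a pure solid — omitted from Qp.)
Qp = P(NH₃)·P(H₂S) = (15.6)·(0.00678) = 0.106
Qp = 0.106 = Kp, so the system is already at equilibrium.

neither direction; the system is at equilibrium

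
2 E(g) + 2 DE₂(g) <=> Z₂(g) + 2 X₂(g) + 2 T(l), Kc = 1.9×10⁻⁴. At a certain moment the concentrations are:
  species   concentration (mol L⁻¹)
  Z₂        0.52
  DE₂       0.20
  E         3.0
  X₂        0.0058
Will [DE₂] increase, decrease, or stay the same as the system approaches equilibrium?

decrease

(T is a pure liquid — omitted from Qc.)
Qc = [Z₂]·[X₂]² / ([E]²·[DE₂]²) = (0.52)·(0.0058)² / ((3.0)²·(0.20)²) = 4.9×10⁻⁵
Qc = 4.9×10⁻⁵ < Kc = 1.9×10⁻⁴: net forward reaction.
DE₂ is a reactant, so it decreases.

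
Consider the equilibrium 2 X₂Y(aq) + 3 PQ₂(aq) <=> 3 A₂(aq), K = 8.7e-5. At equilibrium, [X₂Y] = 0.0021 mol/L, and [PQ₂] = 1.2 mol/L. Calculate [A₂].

At equilibrium, K = [A₂]³ / ([X₂Y]²·[PQ₂]³) = 8.7e-5.
([A₂])³ / ((0.0021)²·(1.2)³) = 8.7e-5
[A₂]³ = 6.63e-10 ⇒ [A₂] = 8.7e-4 mol/L

[A₂] = 8.7e-4 mol/L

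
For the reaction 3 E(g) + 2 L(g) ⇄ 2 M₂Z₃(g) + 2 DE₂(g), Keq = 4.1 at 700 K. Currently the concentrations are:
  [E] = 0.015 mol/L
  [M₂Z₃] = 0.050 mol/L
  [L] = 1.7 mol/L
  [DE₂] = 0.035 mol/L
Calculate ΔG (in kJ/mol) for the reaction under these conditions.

ΔG = -15.0 kJ/mol

Q = [M₂Z₃]²·[DE₂]² / ([E]³·[L]²) = (0.050)²·(0.035)² / ((0.015)³·(1.7)²) = 0.314
ΔG = RT ln(Q/Keq) = (8.314 J mol⁻¹ K⁻¹)(700 K) × ln(0.314/4.1)
   = (5.820 kJ/mol)(-2.569) = -15.0 kJ/mol
ΔG < 0, so the forward reaction is spontaneous (proceeds forward).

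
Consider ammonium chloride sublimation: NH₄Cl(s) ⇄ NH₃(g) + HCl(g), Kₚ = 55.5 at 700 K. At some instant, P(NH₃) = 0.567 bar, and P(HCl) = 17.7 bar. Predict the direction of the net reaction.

(NH₄Cl is a pure solid — omitted from Qₚ.)
Qₚ = P(NH₃)·P(HCl) = (0.567)·(17.7) = 10.0
Qₚ = 10.0 < Kₚ = 55.5, so the forward reaction proceeds.

forward (toward products)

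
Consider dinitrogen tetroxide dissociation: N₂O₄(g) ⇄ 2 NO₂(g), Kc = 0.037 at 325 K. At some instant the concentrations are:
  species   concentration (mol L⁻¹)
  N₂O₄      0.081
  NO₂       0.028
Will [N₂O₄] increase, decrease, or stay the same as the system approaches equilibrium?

Qc = [NO₂]² / [N₂O₄] = (0.028)² / (0.081) = 0.0097
Qc = 0.0097 < Kc = 0.037: net forward reaction.
N₂O₄ is a reactant, so it decreases.

decrease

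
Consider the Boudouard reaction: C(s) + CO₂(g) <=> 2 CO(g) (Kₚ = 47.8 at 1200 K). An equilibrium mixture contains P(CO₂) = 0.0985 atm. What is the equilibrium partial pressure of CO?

(C is a pure solid — omitted from Kₚ.)
At equilibrium, Kₚ = P(CO)² / P(CO₂) = 47.8.
(P(CO))² / (0.0985) = 47.8
P(CO)² = 4.71 ⇒ P(CO) = 2.17 atm

P(CO) = 2.17 atm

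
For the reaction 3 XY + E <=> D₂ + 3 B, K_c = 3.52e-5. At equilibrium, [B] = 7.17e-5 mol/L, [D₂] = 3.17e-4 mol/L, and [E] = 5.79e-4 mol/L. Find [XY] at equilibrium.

[XY] = 0.00179 mol/L

At equilibrium, K_c = [D₂]·[B]³ / ([XY]³·[E]) = 3.52e-5.
(3.17e-4)·(7.17e-5)³ / (([XY])³·(5.79e-4)) = 3.52e-5
[XY]³ = 5.73e-9 ⇒ [XY] = 0.00179 mol/L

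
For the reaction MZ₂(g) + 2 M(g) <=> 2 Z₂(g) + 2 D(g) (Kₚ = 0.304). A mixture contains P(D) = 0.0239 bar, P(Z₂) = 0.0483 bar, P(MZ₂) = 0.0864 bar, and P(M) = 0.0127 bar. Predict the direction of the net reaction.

to the right

Qₚ = P(Z₂)²·P(D)² / (P(MZ₂)·P(M)²) = (0.0483)²·(0.0239)² / ((0.0864)·(0.0127)²) = 0.0956
Qₚ = 0.0956 < Kₚ = 0.304, so the forward reaction proceeds.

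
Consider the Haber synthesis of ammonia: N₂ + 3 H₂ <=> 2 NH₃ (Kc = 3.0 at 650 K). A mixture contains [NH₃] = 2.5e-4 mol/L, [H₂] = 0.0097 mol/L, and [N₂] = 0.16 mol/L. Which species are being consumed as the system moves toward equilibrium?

Qc = [NH₃]² / ([N₂]·[H₂]³) = (2.5e-4)² / ((0.16)·(0.0097)³) = 0.43
Qc = 0.43 < Kc = 3.0: net forward reaction.

N₂, H₂ (reactants)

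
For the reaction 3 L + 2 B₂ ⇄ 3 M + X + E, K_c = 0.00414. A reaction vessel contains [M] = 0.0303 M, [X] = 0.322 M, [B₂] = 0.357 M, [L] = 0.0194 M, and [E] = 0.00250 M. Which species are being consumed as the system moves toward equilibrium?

M, X, E (products)

Q_c = [M]³·[X]·[E] / ([L]³·[B₂]²) = (0.0303)³·(0.322)·(0.00250) / ((0.0194)³·(0.357)²) = 0.0241
Q_c = 0.0241 > K_c = 0.00414: net reverse reaction.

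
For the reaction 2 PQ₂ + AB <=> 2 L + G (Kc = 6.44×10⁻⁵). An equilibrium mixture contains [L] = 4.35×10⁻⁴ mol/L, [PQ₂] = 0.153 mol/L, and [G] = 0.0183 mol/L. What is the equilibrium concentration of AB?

At equilibrium, Kc = [L]²·[G] / ([PQ₂]²·[AB]) = 6.44×10⁻⁵.
(4.35×10⁻⁴)²·(0.0183) / ((0.153)²·([AB])) = 6.44×10⁻⁵
[AB] = 0.00230 mol/L

[AB] = 0.00230 mol/L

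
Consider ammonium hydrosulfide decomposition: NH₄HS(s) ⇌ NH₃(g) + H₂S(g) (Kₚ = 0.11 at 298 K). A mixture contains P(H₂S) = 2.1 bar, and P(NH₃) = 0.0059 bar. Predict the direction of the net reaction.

to the right

(NH₄HS is a pure solid — omitted from Qₚ.)
Qₚ = P(NH₃)·P(H₂S) = (0.0059)·(2.1) = 0.012
Qₚ = 0.012 < Kₚ = 0.11, so the forward reaction proceeds.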